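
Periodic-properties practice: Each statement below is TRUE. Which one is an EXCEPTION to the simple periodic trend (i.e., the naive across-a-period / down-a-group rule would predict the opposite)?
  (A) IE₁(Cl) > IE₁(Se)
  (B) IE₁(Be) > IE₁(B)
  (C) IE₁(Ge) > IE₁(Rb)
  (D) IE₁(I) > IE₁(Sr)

The general trend: first ionization energy increases across a period and decreases down a group.
(A) Cl (period 3, group 17) vs Se (period 4, group 16): the stated order agrees with the simple trend.
(B) Be (period 2, group 2) vs B (period 2, group 13): the stated order contradicts the simple trend.
(C) Ge (period 4, group 14) vs Rb (period 5, group 1): the stated order agrees with the simple trend.
(D) I (period 5, group 17) vs Sr (period 5, group 2): the stated order agrees with the simple trend.
The exception is (B): removing B's lone 2p electron is easier than breaking Be's filled 2s².

(B)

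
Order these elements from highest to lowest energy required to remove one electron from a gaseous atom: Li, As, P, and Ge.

Li is in period 2, group 1; P is in period 3, group 15; Ge is in period 4, group 14; As is in period 4, group 15.
First ionization energy rises across a period (greater Z_eff holds electrons more tightly) and falls down a group (valence electrons are farther from the nucleus).
Neither a single period nor a single group — weigh both effects.
Ge > Li: the two effects oppose for this pair; the across-period effect wins (762 vs 520 kJ/mol).
As > Ge: As lies to the right of Ge in period 4, so the across-period effect alone puts As higher.
P > As: P sits above As in group 15, so the down-group effect alone puts P higher.
Tabulated first ionization energy (kJ/mol): Li 520, P 1012, Ge 762, As 947.
So from highest to lowest: P > As > Ge > Li.

P > As > Ge > Li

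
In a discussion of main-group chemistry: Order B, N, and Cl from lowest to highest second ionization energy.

The second ionization energy removes an electron from the +1 ion. For each element: B⁺ still has 2 valence electrons; N⁺ still has 4 valence electrons; Cl⁺ still has 6 valence electrons.
All are still removing valence electrons, so compare the +1 ions as you would atoms: IE_2 generally rises across a period (higher Z_eff) and falls down a group (larger shell), subject to the usual subshell exceptions.
Valence configurations: B⁺ [He]2s², N⁺ [He]2s²2p², Cl⁺ [Ne]3s²3p⁴.
The numbers (kJ/mol): B 2427, N 2856, Cl 2298.
Hence IE_2: Cl < B < N.

Cl, B, N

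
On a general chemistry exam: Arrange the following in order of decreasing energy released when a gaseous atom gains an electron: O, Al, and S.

S > O > Al

O is in period 2, group 16; Al is in period 3, group 13; S is in period 3, group 16.
Adding an electron releases more energy for atoms nearer the top right (short of the noble gases).
These span different periods and groups, so the two trends combine.
O > Al: relative to Al, both the across-period and down-group shifts push O's electron affinity up.
S > O: this pair runs against the simple trend — see the exception note.
Note the exception: S has a higher electron affinity than O, contrary to the simple trend — the compact 2p subshell of O repels the added electron more than S's larger 3p does.
For reference (kJ/mol): O 141, Al 42, S 200.
So from highest to lowest: S > O > Al.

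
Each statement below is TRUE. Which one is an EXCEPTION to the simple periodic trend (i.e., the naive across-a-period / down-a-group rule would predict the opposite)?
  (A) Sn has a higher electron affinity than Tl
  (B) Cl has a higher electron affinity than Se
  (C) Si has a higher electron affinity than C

(C)

The general trend: electron affinity increases across a period and decreases down a group.
(A) Sn (period 5, group 14) vs Tl (period 6, group 13): the stated order agrees with the simple trend.
(B) Cl (period 3, group 17) vs Se (period 4, group 16): the stated order agrees with the simple trend.
(C) Si (period 3, group 14) vs C (period 2, group 14): the stated order contradicts the simple trend.
The exception is (C): Si's larger, more diffuse 3p orbitals accept an added electron slightly more readily than C's compact 2p.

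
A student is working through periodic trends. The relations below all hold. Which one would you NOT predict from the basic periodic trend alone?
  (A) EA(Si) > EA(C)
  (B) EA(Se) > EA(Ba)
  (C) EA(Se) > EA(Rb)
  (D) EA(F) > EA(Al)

The general trend: electron affinity increases across a period and decreases down a group.
(A) Si (period 3, group 14) vs C (period 2, group 14): the stated order contradicts the simple trend.
(B) Se (period 4, group 16) vs Ba (period 6, group 2): the stated order agrees with the simple trend.
(C) Se (period 4, group 16) vs Rb (period 5, group 1): the stated order agrees with the simple trend.
(D) F (period 2, group 17) vs Al (period 3, group 13): the stated order agrees with the simple trend.
The exception is (A): Si's larger, more diffuse 3p orbitals accept an added electron slightly more readily than C's compact 2p.

(A)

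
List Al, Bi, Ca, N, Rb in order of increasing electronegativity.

Rb, Ca, Al, Bi, N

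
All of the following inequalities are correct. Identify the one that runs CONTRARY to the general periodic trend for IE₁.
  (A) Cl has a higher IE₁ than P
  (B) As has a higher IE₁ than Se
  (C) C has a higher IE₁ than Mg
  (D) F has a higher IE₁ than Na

The general trend: IE₁ increases across a period and decreases down a group.
(A) Cl (period 3, group 17) vs P (period 3, group 15): the stated order agrees with the simple trend.
(B) As (period 4, group 15) vs Se (period 4, group 16): the stated order contradicts the simple trend.
(C) C (period 2, group 14) vs Mg (period 3, group 2): the stated order agrees with the simple trend.
(D) F (period 2, group 17) vs Na (period 3, group 1): the stated order agrees with the simple trend.
The exception is (B): Se (4p⁴) ionizes more easily than half-filled As (4p³).

(B)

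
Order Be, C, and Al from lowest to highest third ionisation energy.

Consider each +2 ion: Be²⁺ is the bare [He] core; C²⁺ still has 2 valence electrons; Al²⁺ still has 1 valence electron.
Breaking into a closed-shell core is much more expensive than removing a leftover valence electron — Be has the largest IE_3 here.
Valence configurations: C²⁺ [He]2s², Al²⁺ [Ne]3s¹.
The numbers (kJ/mol): Be 14849, C 4620, Al 2745.
Overall IE_3 order: Al < C < Be.

Al < C < Be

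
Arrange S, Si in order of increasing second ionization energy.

Si < S

After 1 electron has been removed, what remains? S⁺ still has 5 valence electrons; Si⁺ still has 3 valence electrons.
All are still removing valence electrons, so compare the +1 ions as you would atoms: IE_2 generally rises across a period (higher Z_eff) and falls down a group (larger shell), subject to the usual subshell exceptions.
Valence configurations: S⁺ [Ne]3s²3p³, Si⁺ [Ne]3s²3p¹.
The numbers (kJ/mol): S 2252, Si 1577.
Overall IE_2 order: Si < S.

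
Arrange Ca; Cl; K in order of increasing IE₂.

After 1 electron has been removed, what remains? Ca⁺ still has 1 valence electron; Cl⁺ still has 6 valence electrons; K⁺ is the bare [Ar] core.
Core electrons are held far more tightly than valence electrons, so K tops the IE_2 order.
Valence configurations: Ca⁺ [Ar]4s¹, Cl⁺ [Ne]3s²3p⁴.
The numbers (kJ/mol): Ca 1145, Cl 2298, K 3052.
Hence IE_2: Ca < Cl < K.

Ca, Cl, K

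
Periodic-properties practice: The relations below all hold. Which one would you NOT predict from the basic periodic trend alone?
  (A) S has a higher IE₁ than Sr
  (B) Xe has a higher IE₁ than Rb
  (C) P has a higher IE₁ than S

(C)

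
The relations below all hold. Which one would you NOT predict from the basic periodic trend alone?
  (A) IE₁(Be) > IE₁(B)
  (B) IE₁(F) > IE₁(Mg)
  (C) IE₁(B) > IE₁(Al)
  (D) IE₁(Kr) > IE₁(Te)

The general trend: first ionisation energy increases across a period and decreases down a group.
(A) Be (period 2, group 2) vs B (period 2, group 13): the stated order contradicts the simple trend.
(B) F (period 2, group 17) vs Mg (period 3, group 2): the stated order agrees with the simple trend.
(C) B (period 2, group 13) vs Al (period 3, group 13): the stated order agrees with the simple trend.
(D) Kr (period 4, group 18) vs Te (period 5, group 16): the stated order agrees with the simple trend.
The exception is (A): removing B's lone 2p electron is easier than breaking Be's filled 2s².

(A)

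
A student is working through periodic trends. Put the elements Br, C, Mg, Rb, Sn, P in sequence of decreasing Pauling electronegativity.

Electronegativity increases across a period and decreases down a group, tracking effective nuclear charge and atomic size.
Here both period and group differ, so the two effects have to be weighed against each other.
Mg > Rb: relative to Rb, both the across-period and down-group shifts push Mg's electronegativity up.
Sn > Mg: period and group pull opposite ways; the across-period shift dominates (1.96 vs 1.31).
P > Sn: relative to Sn, both the across-period and down-group shifts push P's electronegativity up.
C > P: period and group pull opposite ways; the down-group shift dominates (2.55 vs 2.19).
Br > C: the two effects oppose for this pair; the across-period effect wins (2.96 vs 2.55).
For reference (Pauling): C 2.55, Mg 1.31, P 2.19, Br 2.96, Rb 0.82, Sn 1.96.
So from highest to lowest: Br > C > P > Sn > Mg > Rb.

Br, C, P, Sn, Mg, Rb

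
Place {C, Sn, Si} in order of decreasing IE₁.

C is in period 2, group 14; Si is in period 3, group 14; Sn is in period 5, group 14.
Across a period the outer electron is held more tightly (higher IE₁); down a group it sits in a higher shell, more shielded, and comes off more easily.
All are in group 14, so first ionization energy increases up the group.
So from highest to lowest: C > Si > Sn.

C, Si, Sn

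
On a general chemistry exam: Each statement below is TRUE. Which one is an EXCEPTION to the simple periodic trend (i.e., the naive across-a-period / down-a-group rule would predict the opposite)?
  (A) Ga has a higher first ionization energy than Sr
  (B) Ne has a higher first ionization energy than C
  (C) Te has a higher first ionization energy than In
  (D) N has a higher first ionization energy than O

(D)

The general trend: first ionization energy increases across a period and decreases down a group.
(A) Ga (period 4, group 13) vs Sr (period 5, group 2): the stated order agrees with the simple trend.
(B) Ne (period 2, group 18) vs C (period 2, group 14): the stated order agrees with the simple trend.
(C) Te (period 5, group 16) vs In (period 5, group 13): the stated order agrees with the simple trend.
(D) N (period 2, group 15) vs O (period 2, group 16): the stated order contradicts the simple trend.
The exception is (D): pairing an electron in O's 2p⁴ costs repulsion energy, so O ionizes more easily than half-filled N (2p³).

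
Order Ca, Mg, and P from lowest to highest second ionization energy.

Ca < Mg < P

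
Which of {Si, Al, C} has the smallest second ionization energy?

Si

After 1 electron has been removed, what remains? Si⁺ still has 3 valence electrons; Al⁺ still has 2 valence electrons; C⁺ still has 3 valence electrons.
All are still removing valence electrons, so compare the +1 ions as you would atoms: IE_2 generally rises across a period (higher Z_eff) and falls down a group (larger shell), subject to the usual subshell exceptions.
Valence configurations: Si⁺ [Ne]3s²3p¹, Al⁺ [Ne]3s², C⁺ [He]2s²2p¹.
Si⁺ loses a lone 3p electron whereas Al⁺ must break into a filled 3s² pair, so IE_2(Al) > IE_2(Si) even though Si has the higher nuclear charge.
Approximate IE_2 values (kJ/mol): Si 1577, Al 1817, C 2353.
Putting it together, IE_2: Si < Al < C.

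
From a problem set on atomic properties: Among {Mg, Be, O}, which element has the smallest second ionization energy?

Mg

IE_2 is the cost of taking one more electron from the +1 cation: Mg⁺ still has 1 valence electron; Be⁺ still has 1 valence electron; O⁺ still has 5 valence electrons.
All are still removing valence electrons, so compare the +1 ions as you would atoms: IE_2 generally rises across a period (higher Z_eff) and falls down a group (larger shell), subject to the usual subshell exceptions.
Valence configurations: Mg⁺ [Ne]3s¹, Be⁺ [He]2s¹, O⁺ [He]2s²2p³.
The numbers (kJ/mol): Mg 1451, Be 1757, O 3388.
So the second ionization energies run Mg < Be < O.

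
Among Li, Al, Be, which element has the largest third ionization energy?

Be

The third ionization energy removes an electron from the +2 ion. For each element: Li²⁺ is already 1 electron into the core; Al²⁺ still has 1 valence electron; Be²⁺ is the bare [He] core.
Core electrons are held far more tightly than valence electrons, so Li and Be top the IE_3 order.
The numbers (kJ/mol): Li 11815, Al 2745, Be 14849.
So the third ionization energies run Al < Li < Be.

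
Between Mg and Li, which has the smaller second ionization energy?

The second ionization energy removes an electron from the +1 ion. For each element: Mg⁺ still has 1 valence electron; Li⁺ is the bare [He] core.
Breaking into a closed-shell core is much more expensive than removing a leftover valence electron — Li has the largest IE_2 here.
Tabulated IE_2 (kJ/mol): Mg 1451, Li 7298.
So the second ionization energies run Mg < Li.

Mg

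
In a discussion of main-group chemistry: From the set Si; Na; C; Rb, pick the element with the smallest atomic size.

C

C is in period 2, group 14; Na is in period 3, group 1; Si is in period 3, group 14; Rb is in period 5, group 1.
Moving right in a period, electrons are added to the same shell under a stronger nuclear pull, so atoms get smaller; moving down, a new shell is opened and atoms get larger.
Here both period and group differ, so the two effects have to be weighed against each other.
Si > C: Si sits below C in group 14, so the down-group effect alone puts Si larger.
Na > Si: Na lies to the left of Si in period 3, so the across-period effect alone puts Na larger.
Rb > Na: they share group 1; the group trend gives Rb the larger value.
For reference (pm): C 75, Na 155, Si 116, Rb 210.
The smallest atomic size among these belongs to C.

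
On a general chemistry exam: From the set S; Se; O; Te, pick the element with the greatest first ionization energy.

O is in period 2, group 16; S is in period 3, group 16; Se is in period 4, group 16; Te is in period 5, group 16.
First ionization energy rises across a period (greater Z_eff holds electrons more tightly) and falls down a group (valence electrons are farther from the nucleus).
All are in group 16, so first ionization energy increases up the group.
The greatest first ionization energy among these belongs to O.

O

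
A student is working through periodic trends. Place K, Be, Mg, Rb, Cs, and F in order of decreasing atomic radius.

Be is in period 2, group 2; F is in period 2, group 17; Mg is in period 3, group 2; K is in period 4, group 1; Rb is in period 5, group 1; Cs is in period 6, group 1.
Atomic radius shrinks across a period as nuclear charge pulls the same shell inward, and grows down a group as new shells are added.
Here both period and group differ, so the two effects have to be weighed against each other.
Be > F: both are in period 2; the period trend gives Be the larger value.
Mg > Be: they share group 2; the group trend gives Mg the larger value.
K > Mg: both effects reinforce here, so K is clearly the larger of the two.
Rb > K: they share group 1; the group trend gives Rb the larger value.
Cs > Rb: Cs sits below Rb in group 1, so the down-group effect alone puts Cs larger.
For reference (pm): Be 102, F 64, Mg 139, K 196, Rb 210, Cs 232.
So from largest to smallest: Cs > Rb > K > Mg > Be > F.

Cs, Rb, K, Mg, Be, F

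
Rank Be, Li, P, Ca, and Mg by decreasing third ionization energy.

Be > Li > Mg > Ca > P

After 2 electrons have been removed, what remains? Be²⁺ is the bare [He] core; Li²⁺ is already 1 electron into the core; P²⁺ still has 3 valence electrons; Ca²⁺ is the bare [Ar] core; Mg²⁺ is the bare [Ne] core.
Pulling an electron out of a noble-gas core costs far more than removing a remaining valence electron, so Ca, Mg, Li and Be sit at the high end of IE_3.
The numbers (kJ/mol): Be 14849, Li 11815, P 2914, Ca 4912, Mg 7733.
Overall IE_3 order: P < Ca < Mg < Li < Be.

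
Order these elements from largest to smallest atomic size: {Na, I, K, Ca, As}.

K > Ca > Na > I > As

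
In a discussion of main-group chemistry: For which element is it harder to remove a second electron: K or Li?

The second ionization energy removes an electron from the +1 ion. For each element: K⁺ is the bare [Ar] core; Li⁺ is the bare [He] core.
All of these are removing an electron from a noble-gas core or deeper; the smaller core (lower principal quantum number) is held far more tightly, and within a period the higher nuclear charge binds the same core more tightly.
Tabulated IE_2 (kJ/mol): K 3052, Li 7298.
Hence IE_2: K < Li.

Li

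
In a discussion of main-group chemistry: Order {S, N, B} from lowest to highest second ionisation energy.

S < B < N

After 1 electron has been removed, what remains? S⁺ still has 5 valence electrons; N⁺ still has 4 valence electrons; B⁺ still has 2 valence electrons.
All are still removing valence electrons, so compare the +1 ions as you would atoms: IE_2 generally rises across a period (higher Z_eff) and falls down a group (larger shell), subject to the usual subshell exceptions.
Valence configurations: S⁺ [Ne]3s²3p³, N⁺ [He]2s²2p², B⁺ [He]2s².
The numbers (kJ/mol): S 2252, N 2856, B 2427.
Hence IE_2: S < B < N.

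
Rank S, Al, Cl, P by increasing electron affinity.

Al, P, S, Cl

Al is in period 3, group 13; P is in period 3, group 15; S is in period 3, group 16; Cl is in period 3, group 17.
EA tends to increase across a period and decrease down a group, though the pattern is less regular than for IE or radius.
All lie in period 3, so electron affinity increases left to right.
So from lowest to highest: Al < P < S < Cl.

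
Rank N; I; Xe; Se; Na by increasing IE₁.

N is in period 2, group 15; Na is in period 3, group 1; Se is in period 4, group 16; I is in period 5, group 17; Xe is in period 5, group 18.
First ionization energy rises across a period (greater Z_eff holds electrons more tightly) and falls down a group (valence electrons are farther from the nucleus).
Neither a single period nor a single group — weigh both effects.
Se > Na: period and group pull opposite ways; the across-period shift dominates (941 vs 496 kJ/mol).
I > Se: period and group pull opposite ways; the across-period shift dominates (1008 vs 941 kJ/mol).
Xe > I: Xe lies to the right of I in period 5, so the across-period effect alone puts Xe higher.
N > Xe: period and group pull opposite ways; the down-group shift dominates (1402 vs 1170 kJ/mol).
Approximate values (kJ/mol): N 1402, Na 496, Se 941, I 1008, Xe 1170.
So from lowest to highest: Na < Se < I < Xe < N.

Na < Se < I < Xe < N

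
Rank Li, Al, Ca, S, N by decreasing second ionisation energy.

Li > N > S > Al > Ca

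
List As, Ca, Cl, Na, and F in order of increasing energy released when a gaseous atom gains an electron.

Ca, Na, As, F, Cl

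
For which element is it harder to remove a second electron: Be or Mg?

Be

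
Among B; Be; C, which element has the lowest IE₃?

B

After 2 electrons have been removed, what remains? B²⁺ still has 1 valence electron; Be²⁺ is the bare [He] core; C²⁺ still has 2 valence electrons.
Pulling an electron out of a noble-gas core costs far more than removing a remaining valence electron, so Be sits at the high end of IE_3.
Valence configurations: B²⁺ [He]2s¹, C²⁺ [He]2s².
Approximate IE_3 values (kJ/mol): B 3660, Be 14849, C 4620.
Overall IE_3 order: B < C < Be.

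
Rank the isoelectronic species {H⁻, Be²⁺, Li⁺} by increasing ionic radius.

Be²⁺ < Li⁺ < H⁻

All of these have 2 electrons, so size is governed by nuclear charge alone: the more protons, the stronger the pull on the same electron cloud, and the smaller the ion.
Nuclear charges: Be²⁺ (Z=4), Li⁺ (Z=3), H⁻ (Z=1).
Smallest to largest: Be²⁺ < Li⁺ < H⁻.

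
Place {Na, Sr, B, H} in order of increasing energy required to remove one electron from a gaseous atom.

Na, Sr, B, H

H is in period 1, group 1; B is in period 2, group 13; Na is in period 3, group 1; Sr is in period 5, group 2.
IE₁ increases left→right with effective nuclear charge and decreases top→bottom as the valence shell moves farther out.
Neither a single period nor a single group — weigh both effects.
Sr > Na: period and group pull opposite ways; the across-period shift dominates (550 vs 496 kJ/mol).
B > Sr: relative to Sr, both the across-period and down-group shifts push B's first ionization energy up.
H > B: period and group pull opposite ways; the down-group shift dominates (1312 vs 801 kJ/mol).
Approximate values (kJ/mol): H 1312, B 801, Na 496, Sr 550.
So from lowest to highest: Na < Sr < B < H.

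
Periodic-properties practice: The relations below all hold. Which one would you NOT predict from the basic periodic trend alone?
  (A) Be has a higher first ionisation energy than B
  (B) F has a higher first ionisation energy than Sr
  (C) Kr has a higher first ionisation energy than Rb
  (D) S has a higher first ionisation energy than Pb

(A)

The general trend: first ionisation energy increases across a period and decreases down a group.
(A) Be (period 2, group 2) vs B (period 2, group 13): the stated order contradicts the simple trend.
(B) F (period 2, group 17) vs Sr (period 5, group 2): the stated order agrees with the simple trend.
(C) Kr (period 4, group 18) vs Rb (period 5, group 1): the stated order agrees with the simple trend.
(D) S (period 3, group 16) vs Pb (period 6, group 14): the stated order agrees with the simple trend.
The exception is (A): removing B's lone 2p electron is easier than breaking Be's filled 2s².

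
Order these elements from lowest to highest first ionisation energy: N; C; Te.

Te < C < N

C is in period 2, group 14; N is in period 2, group 15; Te is in period 5, group 16.
IE₁ increases left→right with effective nuclear charge and decreases top→bottom as the valence shell moves farther out.
Here both period and group differ, so the two effects have to be weighed against each other.
C > Te: the two effects oppose for this pair; the down-group effect wins (1086 vs 869 kJ/mol).
N > C: N lies to the right of C in period 2, so the across-period effect alone puts N higher.
Tabulated first ionization energy (kJ/mol): C 1086, N 1402, Te 869.
So from lowest to highest: Te < C < N.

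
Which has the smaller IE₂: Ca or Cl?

Ca

The second ionization energy removes an electron from the +1 ion. For each element: Ca⁺ still has 1 valence electron; Cl⁺ still has 6 valence electrons.
All are still removing valence electrons, so compare the +1 ions as you would atoms: IE_2 generally rises across a period (higher Z_eff) and falls down a group (larger shell), subject to the usual subshell exceptions.
Valence configurations: Ca⁺ [Ar]4s¹, Cl⁺ [Ne]3s²3p⁴.
Tabulated IE_2 (kJ/mol): Ca 1145, Cl 2298.
Overall IE_2 order: Ca < Cl.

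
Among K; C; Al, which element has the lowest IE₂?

Al

Consider each +1 ion: K⁺ is the bare [Ar] core; C⁺ still has 3 valence electrons; Al⁺ still has 2 valence electrons.
Core electrons are held far more tightly than valence electrons, so K tops the IE_2 order.
Valence configurations: C⁺ [He]2s²2p¹, Al⁺ [Ne]3s².
Tabulated IE_2 (kJ/mol): K 3052, C 2353, Al 1817.
Overall IE_2 order: Al < C < K.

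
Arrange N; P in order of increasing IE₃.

After 2 electrons have been removed, what remains? N²⁺ still has 3 valence electrons; P²⁺ still has 3 valence electrons.
All are still removing valence electrons, so compare the +2 ions as you would atoms: IE_3 generally rises across a period (higher Z_eff) and falls down a group (larger shell), subject to the usual subshell exceptions.
Valence configurations: N²⁺ [He]2s²2p¹, P²⁺ [Ne]3s²3p¹.
Approximate IE_3 values (kJ/mol): N 4578, P 2914.
Hence IE_3: P < N.

P, N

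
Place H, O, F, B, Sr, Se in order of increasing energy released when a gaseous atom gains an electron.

Sr < B < H < O < Se < F

H is in period 1, group 1; B is in period 2, group 13; O is in period 2, group 16; F is in period 2, group 17; Se is in period 4, group 16; Sr is in period 5, group 2.
Atoms with high Z_eff and room in the valence shell (especially the halogens) have the most exothermic electron affinities.
Here both period and group differ, so the two effects have to be weighed against each other.
B > Sr: both effects reinforce here, so B is clearly the higher of the two.
H > B: period and group pull opposite ways; the down-group shift dominates (73 vs 27 kJ/mol).
O > H: the two effects oppose for this pair; the across-period effect wins (141 vs 73 kJ/mol).
Se > O: this pair runs against the simple trend — see the exception note.
F > Se: relative to Se, both the across-period and down-group shifts push F's electron affinity up.
Note the exception: Se has a higher electron affinity than O, contrary to the simple trend — O's compact 2p subshell gives strong electron–electron repulsion on the added electron.
For reference (kJ/mol): H 73, B 27, O 141, F 328, Se 195, Sr 5.
So from lowest to highest: Sr < B < H < O < Se < F.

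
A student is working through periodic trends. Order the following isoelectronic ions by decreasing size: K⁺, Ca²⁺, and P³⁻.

P³⁻ > K⁺ > Ca²⁺

All of these have 18 electrons, so size is governed by nuclear charge alone: the more protons, the stronger the pull on the same electron cloud, and the smaller the ion.
Nuclear charges: Ca²⁺ (Z=20), K⁺ (Z=19), P³⁻ (Z=15).
Largest to smallest: P³⁻ > K⁺ > Ca²⁺.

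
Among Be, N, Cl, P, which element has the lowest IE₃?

P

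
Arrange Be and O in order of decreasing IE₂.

O > Be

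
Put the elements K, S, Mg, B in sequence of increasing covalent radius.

B is in period 2, group 13; Mg is in period 3, group 2; S is in period 3, group 16; K is in period 4, group 1.
Across a period the added protons contract the valence shell; down a group each new principal shell makes the atom larger.
These span different periods and groups, so the two trends combine.
S > B: period and group pull opposite ways; the down-group shift dominates (103 vs 85 pm).
Mg > S: both are in period 3; the period trend gives Mg the larger value.
K > Mg: both effects reinforce here, so K is clearly the larger of the two.
Approximate values (pm): B 85, Mg 139, S 103, K 196.
So from smallest to largest: B < S < Mg < K.

B < S < Mg < K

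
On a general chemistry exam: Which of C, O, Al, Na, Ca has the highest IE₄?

Al

After 3 electrons have been removed, what remains? C³⁺ still has 1 valence electron; O³⁺ still has 3 valence electrons; Al³⁺ is the bare [Ne] core; Na³⁺ is already 2 electrons into the core; Ca³⁺ is already 1 electron into the core.
Usually core removal costs more than valence removal, but here the competition is close: a tightly held n=2 valence electron can cost more to remove than an n=3 core electron, so the actual values have to decide it.
Valence configurations: C³⁺ [He]2s¹, O³⁺ [He]2s²2p¹.
Tabulated IE_4 (kJ/mol): C 6223, O 7469, Al 11577, Na 9543, Ca 6491.
So the fourth ionization energies run C < Ca < O < Na < Al.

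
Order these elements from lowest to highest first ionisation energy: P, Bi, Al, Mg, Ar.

Across a period the outer electron is held more tightly (higher IE₁); down a group it sits in a higher shell, more shielded, and comes off more easily.
These span different periods and groups, so the two trends combine.
Bi > Al: period and group pull opposite ways; the across-period shift dominates (703 vs 578 kJ/mol).
Mg > Bi: period and group pull opposite ways; the down-group shift dominates (738 vs 703 kJ/mol).
P > Mg: P lies to the right of Mg in period 3, so the across-period effect alone puts P higher.
Ar > P: Ar lies to the right of P in period 3, so the across-period effect alone puts Ar higher.
Note the exception: Mg has a higher first ionization energy than Al, contrary to the simple trend — Al's single 3p electron is easier to remove than one from Mg's filled 3s².
Tabulated first ionization energy (kJ/mol): Mg 738, Al 578, P 1012, Ar 1521, Bi 703.
So from lowest to highest: Al < Bi < Mg < P < Ar.

Al < Bi < Mg < P < Ar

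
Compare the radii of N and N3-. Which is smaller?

N

Forming N3- adds 3 electrons to N. More electron–electron repulsion in the same shell, with unchanged nuclear charge, lets the cloud expand.
An anion is larger than its parent atom: N3- > N.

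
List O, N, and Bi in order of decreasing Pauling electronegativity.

O > N > Bi

N is in period 2, group 15; O is in period 2, group 16; Bi is in period 6, group 15.
Atoms toward the upper right of the periodic table pull bonding electrons most strongly.
Neither a single period nor a single group — weigh both effects.
N > Bi: they share group 15; the group trend gives N the larger value.
O > N: O lies to the right of N in period 2, so the across-period effect alone puts O higher.
Approximate values (Pauling): N 3.04, O 3.44, Bi 2.02.
So from highest to lowest: O > N > Bi.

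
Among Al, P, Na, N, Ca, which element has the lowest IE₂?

Consider each +1 ion: Al⁺ still has 2 valence electrons; P⁺ still has 4 valence electrons; Na⁺ is the bare [Ne] core; N⁺ still has 4 valence electrons; Ca⁺ still has 1 valence electron.
Breaking into a closed-shell core is much more expensive than removing a leftover valence electron — Na has the largest IE_2 here.
Valence configurations: Al⁺ [Ne]3s², P⁺ [Ne]3s²3p², N⁺ [He]2s²2p², Ca⁺ [Ar]4s¹.
The numbers (kJ/mol): Al 1817, P 1907, Na 4562, N 2856, Ca 1145.
So the second ionization energies run Ca < Al < P < N < Na.

Ca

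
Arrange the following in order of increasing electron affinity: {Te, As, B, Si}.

B < As < Si < Te

Electron affinity generally becomes more exothermic across a period toward the halogens and less exothermic down a group.
A diagonal step moves right (one effect) and down (the opposite effect) at once.
As > B: the two effects oppose for this pair; the across-period effect wins (78 vs 27 kJ/mol).
Si > As: the two effects oppose for this pair; the down-group effect wins (134 vs 78 kJ/mol).
Te > Si: the two effects oppose for this pair; the across-period effect wins (190 vs 134 kJ/mol).
Tabulated electron affinity (kJ/mol): B 27, Si 134, As 78, Te 190.
So from lowest to highest: B < As < Si < Te.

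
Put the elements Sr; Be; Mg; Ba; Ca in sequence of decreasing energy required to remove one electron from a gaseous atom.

Be, Mg, Ca, Sr, Ba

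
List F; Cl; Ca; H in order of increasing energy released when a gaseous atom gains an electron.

H is in period 1, group 1; F is in period 2, group 17; Cl is in period 3, group 17; Ca is in period 4, group 2.
Adding an electron releases more energy for atoms nearer the top right (short of the noble gases).
Here both period and group differ, so the two effects have to be weighed against each other.
H > Ca: the two effects oppose for this pair; the down-group effect wins (73 vs 2 kJ/mol).
F > H: the two effects oppose for this pair; the across-period effect wins (328 vs 73 kJ/mol).
Cl > F: this pair runs against the simple trend — see the exception note.
Note the exception: Cl has a higher electron affinity than F, contrary to the simple trend — F's small 2p subshell makes the incoming electron feel strong e⁻–e⁻ repulsion, so Cl actually releases more energy on gaining an electron.
For reference (kJ/mol): H 73, F 328, Cl 349, Ca 2.
So from lowest to highest: Ca < H < F < Cl.

Ca < H < F < Cl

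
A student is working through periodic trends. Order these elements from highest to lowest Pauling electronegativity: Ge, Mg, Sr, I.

I, Ge, Mg, Sr

Mg is in period 3, group 2; Ge is in period 4, group 14; Sr is in period 5, group 2; I is in period 5, group 17.
Atoms toward the upper right of the periodic table pull bonding electrons most strongly.
Neither a single period nor a single group — weigh both effects.
Mg > Sr: they share group 2; the group trend gives Mg the larger value.
Ge > Mg: the two effects oppose for this pair; the across-period effect wins (2.01 vs 1.31).
I > Ge: period and group pull opposite ways; the across-period shift dominates (2.66 vs 2.01).
Tabulated electronegativity (Pauling): Mg 1.31, Ge 2.01, Sr 0.95, I 2.66.
So from highest to lowest: I > Ge > Mg > Sr.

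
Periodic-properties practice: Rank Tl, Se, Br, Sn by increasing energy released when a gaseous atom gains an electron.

Tl, Sn, Se, Br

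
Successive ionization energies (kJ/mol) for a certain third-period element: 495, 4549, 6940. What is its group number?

Look for the largest jump between consecutive ionization energies: IE2/IE1 ≈ 9.2, far larger than any earlier ratio.
That jump marks the point where a core electron is being removed. So the atom has 1 valence electron.
A main-group element with 1 valence electron is in group 1.

Group 1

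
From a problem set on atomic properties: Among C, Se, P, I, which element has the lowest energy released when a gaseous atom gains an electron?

Atoms with high Z_eff and room in the valence shell (especially the halogens) have the most exothermic electron affinities.
These sit on a diagonal, where the across-period and down-group effects partly cancel.
C > P: period and group pull opposite ways; the down-group shift dominates (122 vs 72 kJ/mol).
Se > C: period and group pull opposite ways; the across-period shift dominates (195 vs 122 kJ/mol).
I > Se: the two effects oppose for this pair; the across-period effect wins (295 vs 195 kJ/mol).
For reference (kJ/mol): C 122, P 72, Se 195, I 295.
The lowest energy released when a gaseous atom gains an electron among these belongs to P.

P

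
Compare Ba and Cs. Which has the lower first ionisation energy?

Cs

Cs is in period 6, group 1; Ba is in period 6, group 2.
First ionization energy rises across a period (greater Z_eff holds electrons more tightly) and falls down a group (valence electrons are farther from the nucleus).
All lie in period 6, so first ionization energy increases left to right.
So Cs has the lower first ionisation energy (Cs < Ba).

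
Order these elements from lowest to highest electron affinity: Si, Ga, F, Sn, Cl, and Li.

Ga, Li, Sn, Si, F, Cl

Adding an electron releases more energy for atoms nearer the top right (short of the noble gases).
Neither a single period nor a single group — weigh both effects.
Li > Ga: the two effects oppose for this pair; the down-group effect wins (60 vs 29 kJ/mol).
Sn > Li: the two effects oppose for this pair; the across-period effect wins (107 vs 60 kJ/mol).
Si > Sn: they share group 14; the group trend gives Si the larger value.
F > Si: both effects reinforce here, so F is clearly the higher of the two.
Cl > F: this pair runs against the simple trend — see the exception note.
Note the exception: Cl has a higher electron affinity than F, contrary to the simple trend — F's small 2p subshell makes the incoming electron feel strong e⁻–e⁻ repulsion, so Cl actually releases more energy on gaining an electron.
For reference (kJ/mol): Li 60, F 328, Si 134, Cl 349, Ga 29, Sn 107.
So from lowest to highest: Ga < Li < Sn < Si < F < Cl.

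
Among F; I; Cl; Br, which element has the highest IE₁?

F is in period 2, group 17; Cl is in period 3, group 17; Br is in period 4, group 17; I is in period 5, group 17.
IE₁ increases left→right with effective nuclear charge and decreases top→bottom as the valence shell moves farther out.
All are in group 17, so first ionization energy increases up the group.
The highest IE₁ among these belongs to F.

F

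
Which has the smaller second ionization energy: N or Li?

Consider each +1 ion: N⁺ still has 4 valence electrons; Li⁺ is the bare [He] core.
Breaking into a closed-shell core is much more expensive than removing a leftover valence electron — Li has the largest IE_2 here.
The numbers (kJ/mol): N 2856, Li 7298.
So the second ionization energies run N < Li.

N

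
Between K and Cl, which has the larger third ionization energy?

K

IE_3 is the cost of taking one more electron from the +2 cation: K²⁺ is already 1 electron into the core; Cl²⁺ still has 5 valence electrons.
Pulling an electron out of a noble-gas core costs far more than removing a remaining valence electron, so K sits at the high end of IE_3.
The numbers (kJ/mol): K 4420, Cl 3822.
Putting it together, IE_3: Cl < K.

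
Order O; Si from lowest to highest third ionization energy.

The third ionization energy removes an electron from the +2 ion. For each element: O²⁺ still has 4 valence electrons; Si²⁺ still has 2 valence electrons.
All are still removing valence electrons, so compare the +2 ions as you would atoms: IE_3 generally rises across a period (higher Z_eff) and falls down a group (larger shell), subject to the usual subshell exceptions.
Valence configurations: O²⁺ [He]2s²2p², Si²⁺ [Ne]3s².
Approximate IE_3 values (kJ/mol): O 5300, Si 3232.
So the third ionization energies run Si < O.

Si < O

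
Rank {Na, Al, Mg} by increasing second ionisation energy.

IE_2 is the cost of taking one more electron from the +1 cation: Na⁺ is the bare [Ne] core; Al⁺ still has 2 valence electrons; Mg⁺ still has 1 valence electron.
Core electrons are held far more tightly than valence electrons, so Na tops the IE_2 order.
Valence configurations: Al⁺ [Ne]3s², Mg⁺ [Ne]3s¹.
Tabulated IE_2 (kJ/mol): Na 4562, Al 1817, Mg 1451.
Overall IE_2 order: Mg < Al < Na.

Mg, Al, Na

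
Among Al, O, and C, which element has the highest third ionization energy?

O

The third ionization energy removes an electron from the +2 ion. For each element: Al²⁺ still has 1 valence electron; O²⁺ still has 4 valence electrons; C²⁺ still has 2 valence electrons.
All are still removing valence electrons, so compare the +2 ions as you would atoms: IE_3 generally rises across a period (higher Z_eff) and falls down a group (larger shell), subject to the usual subshell exceptions.
Valence configurations: Al²⁺ [Ne]3s¹, O²⁺ [He]2s²2p², C²⁺ [He]2s².
Tabulated IE_3 (kJ/mol): Al 2745, O 5300, C 4620.
Overall IE_3 order: Al < C < O.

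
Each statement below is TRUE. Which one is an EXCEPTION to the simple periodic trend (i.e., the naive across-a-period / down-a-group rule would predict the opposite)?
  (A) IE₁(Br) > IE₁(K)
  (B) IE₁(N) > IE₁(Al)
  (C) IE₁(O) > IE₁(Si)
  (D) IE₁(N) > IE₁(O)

The general trend: first ionisation energy increases across a period and decreases down a group.
(A) Br (period 4, group 17) vs K (period 4, group 1): the stated order agrees with the simple trend.
(B) N (period 2, group 15) vs Al (period 3, group 13): the stated order agrees with the simple trend.
(C) O (period 2, group 16) vs Si (period 3, group 14): the stated order agrees with the simple trend.
(D) N (period 2, group 15) vs O (period 2, group 16): the stated order contradicts the simple trend.
The exception is (D): pairing an electron in O's 2p⁴ costs repulsion energy, so O ionizes more easily than half-filled N (2p³).

(D)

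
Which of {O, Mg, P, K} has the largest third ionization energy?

Mg

After 2 electrons have been removed, what remains? O²⁺ still has 4 valence electrons; Mg²⁺ is the bare [Ne] core; P²⁺ still has 3 valence electrons; K²⁺ is already 1 electron into the core.
Usually core removal costs more than valence removal, but here the competition is close: a tightly held n=2 valence electron can cost more to remove than an n=3 core electron, so the actual values have to decide it.
Valence configurations: O²⁺ [He]2s²2p², P²⁺ [Ne]3s²3p¹.
Tabulated IE_3 (kJ/mol): O 5300, Mg 7733, P 2914, K 4420.
Overall IE_3 order: P < K < O < Mg.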